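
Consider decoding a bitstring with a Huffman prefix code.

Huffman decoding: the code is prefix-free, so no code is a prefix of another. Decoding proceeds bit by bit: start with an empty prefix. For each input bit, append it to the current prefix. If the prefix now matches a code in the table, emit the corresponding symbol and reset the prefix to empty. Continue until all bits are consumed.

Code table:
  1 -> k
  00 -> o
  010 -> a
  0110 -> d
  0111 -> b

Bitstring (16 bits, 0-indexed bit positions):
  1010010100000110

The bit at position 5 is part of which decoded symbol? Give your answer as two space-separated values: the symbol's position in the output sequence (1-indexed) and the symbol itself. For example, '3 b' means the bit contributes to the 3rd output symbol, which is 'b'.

Answer: 3 a

Derivation:
Bit 0: prefix='1' -> emit 'k', reset
Bit 1: prefix='0' (no match yet)
Bit 2: prefix='01' (no match yet)
Bit 3: prefix='010' -> emit 'a', reset
Bit 4: prefix='0' (no match yet)
Bit 5: prefix='01' (no match yet)
Bit 6: prefix='010' -> emit 'a', reset
Bit 7: prefix='1' -> emit 'k', reset
Bit 8: prefix='0' (no match yet)
Bit 9: prefix='00' -> emit 'o', reset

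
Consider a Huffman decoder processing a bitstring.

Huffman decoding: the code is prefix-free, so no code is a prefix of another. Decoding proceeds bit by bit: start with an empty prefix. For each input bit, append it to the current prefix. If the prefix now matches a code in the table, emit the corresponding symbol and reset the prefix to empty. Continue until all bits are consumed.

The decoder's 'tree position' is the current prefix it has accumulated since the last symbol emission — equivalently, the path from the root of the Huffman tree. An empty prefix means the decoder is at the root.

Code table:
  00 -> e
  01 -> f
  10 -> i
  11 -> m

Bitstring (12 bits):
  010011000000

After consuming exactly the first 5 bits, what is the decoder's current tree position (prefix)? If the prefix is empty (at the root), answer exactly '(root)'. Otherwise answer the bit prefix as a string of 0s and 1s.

Bit 0: prefix='0' (no match yet)
Bit 1: prefix='01' -> emit 'f', reset
Bit 2: prefix='0' (no match yet)
Bit 3: prefix='00' -> emit 'e', reset
Bit 4: prefix='1' (no match yet)

Answer: 1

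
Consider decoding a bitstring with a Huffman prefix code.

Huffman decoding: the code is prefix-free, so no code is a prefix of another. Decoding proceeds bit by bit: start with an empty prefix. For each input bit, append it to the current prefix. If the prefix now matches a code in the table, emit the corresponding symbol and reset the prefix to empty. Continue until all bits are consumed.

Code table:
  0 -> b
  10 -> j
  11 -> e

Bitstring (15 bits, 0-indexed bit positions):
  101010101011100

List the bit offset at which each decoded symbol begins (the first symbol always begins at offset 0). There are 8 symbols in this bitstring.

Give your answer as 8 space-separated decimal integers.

Answer: 0 2 4 6 8 10 12 14

Derivation:
Bit 0: prefix='1' (no match yet)
Bit 1: prefix='10' -> emit 'j', reset
Bit 2: prefix='1' (no match yet)
Bit 3: prefix='10' -> emit 'j', reset
Bit 4: prefix='1' (no match yet)
Bit 5: prefix='10' -> emit 'j', reset
Bit 6: prefix='1' (no match yet)
Bit 7: prefix='10' -> emit 'j', reset
Bit 8: prefix='1' (no match yet)
Bit 9: prefix='10' -> emit 'j', reset
Bit 10: prefix='1' (no match yet)
Bit 11: prefix='11' -> emit 'e', reset
Bit 12: prefix='1' (no match yet)
Bit 13: prefix='10' -> emit 'j', reset
Bit 14: prefix='0' -> emit 'b', reset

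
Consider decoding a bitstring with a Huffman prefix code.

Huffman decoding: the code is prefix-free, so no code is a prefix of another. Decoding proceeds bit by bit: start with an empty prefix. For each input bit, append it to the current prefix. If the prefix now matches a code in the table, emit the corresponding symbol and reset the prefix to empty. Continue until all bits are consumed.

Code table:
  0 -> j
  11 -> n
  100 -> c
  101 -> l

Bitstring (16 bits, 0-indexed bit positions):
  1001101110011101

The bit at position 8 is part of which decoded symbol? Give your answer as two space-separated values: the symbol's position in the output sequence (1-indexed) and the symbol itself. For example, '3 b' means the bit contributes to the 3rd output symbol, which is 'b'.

Answer: 5 c

Derivation:
Bit 0: prefix='1' (no match yet)
Bit 1: prefix='10' (no match yet)
Bit 2: prefix='100' -> emit 'c', reset
Bit 3: prefix='1' (no match yet)
Bit 4: prefix='11' -> emit 'n', reset
Bit 5: prefix='0' -> emit 'j', reset
Bit 6: prefix='1' (no match yet)
Bit 7: prefix='11' -> emit 'n', reset
Bit 8: prefix='1' (no match yet)
Bit 9: prefix='10' (no match yet)
Bit 10: prefix='100' -> emit 'c', reset
Bit 11: prefix='1' (no match yet)
Bit 12: prefix='11' -> emit 'n', reset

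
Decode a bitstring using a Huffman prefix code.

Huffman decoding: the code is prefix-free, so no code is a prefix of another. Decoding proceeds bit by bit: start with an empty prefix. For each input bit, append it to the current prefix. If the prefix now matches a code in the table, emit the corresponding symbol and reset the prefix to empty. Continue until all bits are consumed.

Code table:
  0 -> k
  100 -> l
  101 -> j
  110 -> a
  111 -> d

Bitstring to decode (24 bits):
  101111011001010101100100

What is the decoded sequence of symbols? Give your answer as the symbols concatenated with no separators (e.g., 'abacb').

Bit 0: prefix='1' (no match yet)
Bit 1: prefix='10' (no match yet)
Bit 2: prefix='101' -> emit 'j', reset
Bit 3: prefix='1' (no match yet)
Bit 4: prefix='11' (no match yet)
Bit 5: prefix='111' -> emit 'd', reset
Bit 6: prefix='0' -> emit 'k', reset
Bit 7: prefix='1' (no match yet)
Bit 8: prefix='11' (no match yet)
Bit 9: prefix='110' -> emit 'a', reset
Bit 10: prefix='0' -> emit 'k', reset
Bit 11: prefix='1' (no match yet)
Bit 12: prefix='10' (no match yet)
Bit 13: prefix='101' -> emit 'j', reset
Bit 14: prefix='0' -> emit 'k', reset
Bit 15: prefix='1' (no match yet)
Bit 16: prefix='10' (no match yet)
Bit 17: prefix='101' -> emit 'j', reset
Bit 18: prefix='1' (no match yet)
Bit 19: prefix='10' (no match yet)
Bit 20: prefix='100' -> emit 'l', reset
Bit 21: prefix='1' (no match yet)
Bit 22: prefix='10' (no match yet)
Bit 23: prefix='100' -> emit 'l', reset

Answer: jdkakjkjll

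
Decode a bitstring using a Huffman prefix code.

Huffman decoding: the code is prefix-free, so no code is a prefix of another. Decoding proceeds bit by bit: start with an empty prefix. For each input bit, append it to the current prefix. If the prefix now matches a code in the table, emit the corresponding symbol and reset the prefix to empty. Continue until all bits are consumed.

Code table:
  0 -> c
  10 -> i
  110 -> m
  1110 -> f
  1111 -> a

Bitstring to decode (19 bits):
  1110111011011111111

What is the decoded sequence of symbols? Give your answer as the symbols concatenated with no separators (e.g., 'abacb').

Answer: ffmaa

Derivation:
Bit 0: prefix='1' (no match yet)
Bit 1: prefix='11' (no match yet)
Bit 2: prefix='111' (no match yet)
Bit 3: prefix='1110' -> emit 'f', reset
Bit 4: prefix='1' (no match yet)
Bit 5: prefix='11' (no match yet)
Bit 6: prefix='111' (no match yet)
Bit 7: prefix='1110' -> emit 'f', reset
Bit 8: prefix='1' (no match yet)
Bit 9: prefix='11' (no match yet)
Bit 10: prefix='110' -> emit 'm', reset
Bit 11: prefix='1' (no match yet)
Bit 12: prefix='11' (no match yet)
Bit 13: prefix='111' (no match yet)
Bit 14: prefix='1111' -> emit 'a', reset
Bit 15: prefix='1' (no match yet)
Bit 16: prefix='11' (no match yet)
Bit 17: prefix='111' (no match yet)
Bit 18: prefix='1111' -> emit 'a', reset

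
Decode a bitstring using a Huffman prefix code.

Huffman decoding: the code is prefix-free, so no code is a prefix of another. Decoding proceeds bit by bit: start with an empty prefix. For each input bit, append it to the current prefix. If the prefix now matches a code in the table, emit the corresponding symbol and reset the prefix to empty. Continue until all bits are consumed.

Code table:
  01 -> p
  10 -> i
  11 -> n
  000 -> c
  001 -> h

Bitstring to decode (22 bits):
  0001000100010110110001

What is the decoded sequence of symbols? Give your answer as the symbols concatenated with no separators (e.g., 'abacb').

Answer: cihcinpih

Derivation:
Bit 0: prefix='0' (no match yet)
Bit 1: prefix='00' (no match yet)
Bit 2: prefix='000' -> emit 'c', reset
Bit 3: prefix='1' (no match yet)
Bit 4: prefix='10' -> emit 'i', reset
Bit 5: prefix='0' (no match yet)
Bit 6: prefix='00' (no match yet)
Bit 7: prefix='001' -> emit 'h', reset
Bit 8: prefix='0' (no match yet)
Bit 9: prefix='00' (no match yet)
Bit 10: prefix='000' -> emit 'c', reset
Bit 11: prefix='1' (no match yet)
Bit 12: prefix='10' -> emit 'i', reset
Bit 13: prefix='1' (no match yet)
Bit 14: prefix='11' -> emit 'n', reset
Bit 15: prefix='0' (no match yet)
Bit 16: prefix='01' -> emit 'p', reset
Bit 17: prefix='1' (no match yet)
Bit 18: prefix='10' -> emit 'i', reset
Bit 19: prefix='0' (no match yet)
Bit 20: prefix='00' (no match yet)
Bit 21: prefix='001' -> emit 'h', reset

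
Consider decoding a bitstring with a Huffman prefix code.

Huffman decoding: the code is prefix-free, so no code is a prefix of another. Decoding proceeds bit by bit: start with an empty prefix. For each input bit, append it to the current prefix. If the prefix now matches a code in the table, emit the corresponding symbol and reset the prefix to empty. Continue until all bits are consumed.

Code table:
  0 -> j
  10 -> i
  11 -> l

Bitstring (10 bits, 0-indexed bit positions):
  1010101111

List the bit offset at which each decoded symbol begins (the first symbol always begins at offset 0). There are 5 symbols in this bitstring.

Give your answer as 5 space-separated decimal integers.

Answer: 0 2 4 6 8

Derivation:
Bit 0: prefix='1' (no match yet)
Bit 1: prefix='10' -> emit 'i', reset
Bit 2: prefix='1' (no match yet)
Bit 3: prefix='10' -> emit 'i', reset
Bit 4: prefix='1' (no match yet)
Bit 5: prefix='10' -> emit 'i', reset
Bit 6: prefix='1' (no match yet)
Bit 7: prefix='11' -> emit 'l', reset
Bit 8: prefix='1' (no match yet)
Bit 9: prefix='11' -> emit 'l', reset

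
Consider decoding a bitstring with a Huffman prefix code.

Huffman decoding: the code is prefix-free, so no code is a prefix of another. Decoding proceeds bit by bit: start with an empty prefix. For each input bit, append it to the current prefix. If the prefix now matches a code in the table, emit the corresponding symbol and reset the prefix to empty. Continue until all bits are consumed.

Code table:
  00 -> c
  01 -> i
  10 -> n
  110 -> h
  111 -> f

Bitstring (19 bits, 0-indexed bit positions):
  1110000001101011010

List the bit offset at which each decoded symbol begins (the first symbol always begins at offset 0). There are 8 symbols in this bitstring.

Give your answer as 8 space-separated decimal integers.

Bit 0: prefix='1' (no match yet)
Bit 1: prefix='11' (no match yet)
Bit 2: prefix='111' -> emit 'f', reset
Bit 3: prefix='0' (no match yet)
Bit 4: prefix='00' -> emit 'c', reset
Bit 5: prefix='0' (no match yet)
Bit 6: prefix='00' -> emit 'c', reset
Bit 7: prefix='0' (no match yet)
Bit 8: prefix='00' -> emit 'c', reset
Bit 9: prefix='1' (no match yet)
Bit 10: prefix='11' (no match yet)
Bit 11: prefix='110' -> emit 'h', reset
Bit 12: prefix='1' (no match yet)
Bit 13: prefix='10' -> emit 'n', reset
Bit 14: prefix='1' (no match yet)
Bit 15: prefix='11' (no match yet)
Bit 16: prefix='110' -> emit 'h', reset
Bit 17: prefix='1' (no match yet)
Bit 18: prefix='10' -> emit 'n', reset

Answer: 0 3 5 7 9 12 14 17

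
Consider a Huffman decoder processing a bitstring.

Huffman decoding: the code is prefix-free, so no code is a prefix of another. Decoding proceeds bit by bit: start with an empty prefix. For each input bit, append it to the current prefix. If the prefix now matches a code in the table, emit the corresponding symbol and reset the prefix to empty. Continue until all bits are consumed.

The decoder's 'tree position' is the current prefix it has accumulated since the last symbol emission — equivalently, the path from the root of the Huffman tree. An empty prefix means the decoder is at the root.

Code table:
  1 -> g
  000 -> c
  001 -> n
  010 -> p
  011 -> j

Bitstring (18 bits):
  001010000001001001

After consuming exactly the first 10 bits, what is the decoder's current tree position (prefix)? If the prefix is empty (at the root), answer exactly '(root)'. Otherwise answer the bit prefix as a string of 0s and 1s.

Answer: 0

Derivation:
Bit 0: prefix='0' (no match yet)
Bit 1: prefix='00' (no match yet)
Bit 2: prefix='001' -> emit 'n', reset
Bit 3: prefix='0' (no match yet)
Bit 4: prefix='01' (no match yet)
Bit 5: prefix='010' -> emit 'p', reset
Bit 6: prefix='0' (no match yet)
Bit 7: prefix='00' (no match yet)
Bit 8: prefix='000' -> emit 'c', reset
Bit 9: prefix='0' (no match yet)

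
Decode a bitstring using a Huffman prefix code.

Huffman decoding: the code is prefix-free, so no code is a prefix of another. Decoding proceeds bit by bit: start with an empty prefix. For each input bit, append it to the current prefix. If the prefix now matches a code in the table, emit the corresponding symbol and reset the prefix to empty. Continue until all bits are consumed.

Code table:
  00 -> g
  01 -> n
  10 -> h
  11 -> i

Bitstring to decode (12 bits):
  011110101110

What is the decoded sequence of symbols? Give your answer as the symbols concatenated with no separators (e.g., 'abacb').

Bit 0: prefix='0' (no match yet)
Bit 1: prefix='01' -> emit 'n', reset
Bit 2: prefix='1' (no match yet)
Bit 3: prefix='11' -> emit 'i', reset
Bit 4: prefix='1' (no match yet)
Bit 5: prefix='10' -> emit 'h', reset
Bit 6: prefix='1' (no match yet)
Bit 7: prefix='10' -> emit 'h', reset
Bit 8: prefix='1' (no match yet)
Bit 9: prefix='11' -> emit 'i', reset
Bit 10: prefix='1' (no match yet)
Bit 11: prefix='10' -> emit 'h', reset

Answer: nihhih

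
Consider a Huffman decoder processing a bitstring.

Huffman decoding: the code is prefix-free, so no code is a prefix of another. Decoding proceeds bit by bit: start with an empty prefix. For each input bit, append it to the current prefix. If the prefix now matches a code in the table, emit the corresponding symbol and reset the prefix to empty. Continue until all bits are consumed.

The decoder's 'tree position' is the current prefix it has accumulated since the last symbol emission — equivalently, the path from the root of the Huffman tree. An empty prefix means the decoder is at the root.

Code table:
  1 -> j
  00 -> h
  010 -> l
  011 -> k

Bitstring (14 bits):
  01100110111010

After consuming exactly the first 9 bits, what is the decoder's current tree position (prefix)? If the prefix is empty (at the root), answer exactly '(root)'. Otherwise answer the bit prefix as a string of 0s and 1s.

Answer: 01

Derivation:
Bit 0: prefix='0' (no match yet)
Bit 1: prefix='01' (no match yet)
Bit 2: prefix='011' -> emit 'k', reset
Bit 3: prefix='0' (no match yet)
Bit 4: prefix='00' -> emit 'h', reset
Bit 5: prefix='1' -> emit 'j', reset
Bit 6: prefix='1' -> emit 'j', reset
Bit 7: prefix='0' (no match yet)
Bit 8: prefix='01' (no match yet)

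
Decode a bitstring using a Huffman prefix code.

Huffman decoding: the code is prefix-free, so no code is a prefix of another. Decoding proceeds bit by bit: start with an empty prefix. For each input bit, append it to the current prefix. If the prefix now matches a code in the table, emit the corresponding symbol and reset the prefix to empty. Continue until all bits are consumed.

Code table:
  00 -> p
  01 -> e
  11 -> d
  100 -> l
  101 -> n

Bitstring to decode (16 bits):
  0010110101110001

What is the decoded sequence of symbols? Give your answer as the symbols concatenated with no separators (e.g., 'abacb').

Answer: pnnedpe

Derivation:
Bit 0: prefix='0' (no match yet)
Bit 1: prefix='00' -> emit 'p', reset
Bit 2: prefix='1' (no match yet)
Bit 3: prefix='10' (no match yet)
Bit 4: prefix='101' -> emit 'n', reset
Bit 5: prefix='1' (no match yet)
Bit 6: prefix='10' (no match yet)
Bit 7: prefix='101' -> emit 'n', reset
Bit 8: prefix='0' (no match yet)
Bit 9: prefix='01' -> emit 'e', reset
Bit 10: prefix='1' (no match yet)
Bit 11: prefix='11' -> emit 'd', reset
Bit 12: prefix='0' (no match yet)
Bit 13: prefix='00' -> emit 'p', reset
Bit 14: prefix='0' (no match yet)
Bit 15: prefix='01' -> emit 'e', reset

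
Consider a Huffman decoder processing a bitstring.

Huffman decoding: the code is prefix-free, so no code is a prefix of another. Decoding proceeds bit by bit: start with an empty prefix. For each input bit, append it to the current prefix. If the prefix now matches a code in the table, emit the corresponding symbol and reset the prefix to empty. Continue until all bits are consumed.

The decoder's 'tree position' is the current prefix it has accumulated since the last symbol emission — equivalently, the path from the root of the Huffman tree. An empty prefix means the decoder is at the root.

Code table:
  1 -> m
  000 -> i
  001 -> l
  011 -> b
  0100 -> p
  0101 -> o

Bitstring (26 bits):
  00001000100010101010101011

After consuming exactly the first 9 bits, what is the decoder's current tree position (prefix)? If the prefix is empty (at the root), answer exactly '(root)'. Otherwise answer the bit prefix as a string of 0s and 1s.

Bit 0: prefix='0' (no match yet)
Bit 1: prefix='00' (no match yet)
Bit 2: prefix='000' -> emit 'i', reset
Bit 3: prefix='0' (no match yet)
Bit 4: prefix='01' (no match yet)
Bit 5: prefix='010' (no match yet)
Bit 6: prefix='0100' -> emit 'p', reset
Bit 7: prefix='0' (no match yet)
Bit 8: prefix='01' (no match yet)

Answer: 01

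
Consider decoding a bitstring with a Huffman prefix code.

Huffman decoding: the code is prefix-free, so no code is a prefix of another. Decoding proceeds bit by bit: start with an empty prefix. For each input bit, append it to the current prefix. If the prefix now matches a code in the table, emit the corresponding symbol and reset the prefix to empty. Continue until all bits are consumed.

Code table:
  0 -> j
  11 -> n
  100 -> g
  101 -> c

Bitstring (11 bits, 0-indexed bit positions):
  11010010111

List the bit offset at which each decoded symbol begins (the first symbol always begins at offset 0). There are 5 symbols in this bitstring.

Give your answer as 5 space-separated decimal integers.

Answer: 0 2 3 6 9

Derivation:
Bit 0: prefix='1' (no match yet)
Bit 1: prefix='11' -> emit 'n', reset
Bit 2: prefix='0' -> emit 'j', reset
Bit 3: prefix='1' (no match yet)
Bit 4: prefix='10' (no match yet)
Bit 5: prefix='100' -> emit 'g', reset
Bit 6: prefix='1' (no match yet)
Bit 7: prefix='10' (no match yet)
Bit 8: prefix='101' -> emit 'c', reset
Bit 9: prefix='1' (no match yet)
Bit 10: prefix='11' -> emit 'n', reset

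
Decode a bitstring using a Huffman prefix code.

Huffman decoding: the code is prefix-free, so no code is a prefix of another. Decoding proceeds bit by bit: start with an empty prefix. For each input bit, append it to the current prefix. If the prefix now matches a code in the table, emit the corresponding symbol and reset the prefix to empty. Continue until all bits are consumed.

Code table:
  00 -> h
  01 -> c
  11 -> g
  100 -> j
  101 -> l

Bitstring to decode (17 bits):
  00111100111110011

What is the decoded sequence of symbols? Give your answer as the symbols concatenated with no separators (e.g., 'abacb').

Answer: hgghggjg

Derivation:
Bit 0: prefix='0' (no match yet)
Bit 1: prefix='00' -> emit 'h', reset
Bit 2: prefix='1' (no match yet)
Bit 3: prefix='11' -> emit 'g', reset
Bit 4: prefix='1' (no match yet)
Bit 5: prefix='11' -> emit 'g', reset
Bit 6: prefix='0' (no match yet)
Bit 7: prefix='00' -> emit 'h', reset
Bit 8: prefix='1' (no match yet)
Bit 9: prefix='11' -> emit 'g', reset
Bit 10: prefix='1' (no match yet)
Bit 11: prefix='11' -> emit 'g', reset
Bit 12: prefix='1' (no match yet)
Bit 13: prefix='10' (no match yet)
Bit 14: prefix='100' -> emit 'j', reset
Bit 15: prefix='1' (no match yet)
Bit 16: prefix='11' -> emit 'g', reset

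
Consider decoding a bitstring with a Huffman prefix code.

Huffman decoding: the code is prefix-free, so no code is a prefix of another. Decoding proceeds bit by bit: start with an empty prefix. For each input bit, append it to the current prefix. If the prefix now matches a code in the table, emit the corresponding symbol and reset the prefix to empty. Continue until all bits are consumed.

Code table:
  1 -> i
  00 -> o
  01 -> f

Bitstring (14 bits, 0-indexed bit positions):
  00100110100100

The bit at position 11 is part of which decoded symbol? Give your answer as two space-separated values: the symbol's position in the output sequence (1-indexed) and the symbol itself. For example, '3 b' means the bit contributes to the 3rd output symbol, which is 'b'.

Bit 0: prefix='0' (no match yet)
Bit 1: prefix='00' -> emit 'o', reset
Bit 2: prefix='1' -> emit 'i', reset
Bit 3: prefix='0' (no match yet)
Bit 4: prefix='00' -> emit 'o', reset
Bit 5: prefix='1' -> emit 'i', reset
Bit 6: prefix='1' -> emit 'i', reset
Bit 7: prefix='0' (no match yet)
Bit 8: prefix='01' -> emit 'f', reset
Bit 9: prefix='0' (no match yet)
Bit 10: prefix='00' -> emit 'o', reset
Bit 11: prefix='1' -> emit 'i', reset
Bit 12: prefix='0' (no match yet)
Bit 13: prefix='00' -> emit 'o', reset

Answer: 8 i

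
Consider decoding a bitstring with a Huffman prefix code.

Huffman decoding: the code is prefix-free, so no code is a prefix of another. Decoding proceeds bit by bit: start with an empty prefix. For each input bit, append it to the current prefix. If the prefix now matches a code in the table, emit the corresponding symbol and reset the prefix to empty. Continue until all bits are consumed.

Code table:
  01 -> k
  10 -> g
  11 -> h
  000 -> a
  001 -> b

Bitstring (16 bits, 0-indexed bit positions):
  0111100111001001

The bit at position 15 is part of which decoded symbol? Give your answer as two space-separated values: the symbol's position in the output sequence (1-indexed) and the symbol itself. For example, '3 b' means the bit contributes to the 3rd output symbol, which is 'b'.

Bit 0: prefix='0' (no match yet)
Bit 1: prefix='01' -> emit 'k', reset
Bit 2: prefix='1' (no match yet)
Bit 3: prefix='11' -> emit 'h', reset
Bit 4: prefix='1' (no match yet)
Bit 5: prefix='10' -> emit 'g', reset
Bit 6: prefix='0' (no match yet)
Bit 7: prefix='01' -> emit 'k', reset
Bit 8: prefix='1' (no match yet)
Bit 9: prefix='11' -> emit 'h', reset
Bit 10: prefix='0' (no match yet)
Bit 11: prefix='00' (no match yet)
Bit 12: prefix='001' -> emit 'b', reset
Bit 13: prefix='0' (no match yet)
Bit 14: prefix='00' (no match yet)
Bit 15: prefix='001' -> emit 'b', reset

Answer: 7 b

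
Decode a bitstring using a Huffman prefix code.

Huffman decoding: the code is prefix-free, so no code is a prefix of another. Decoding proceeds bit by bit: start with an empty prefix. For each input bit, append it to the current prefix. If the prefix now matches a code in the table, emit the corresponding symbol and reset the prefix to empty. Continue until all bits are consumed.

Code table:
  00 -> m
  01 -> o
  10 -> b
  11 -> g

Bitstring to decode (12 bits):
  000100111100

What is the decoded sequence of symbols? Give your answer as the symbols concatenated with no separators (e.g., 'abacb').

Bit 0: prefix='0' (no match yet)
Bit 1: prefix='00' -> emit 'm', reset
Bit 2: prefix='0' (no match yet)
Bit 3: prefix='01' -> emit 'o', reset
Bit 4: prefix='0' (no match yet)
Bit 5: prefix='00' -> emit 'm', reset
Bit 6: prefix='1' (no match yet)
Bit 7: prefix='11' -> emit 'g', reset
Bit 8: prefix='1' (no match yet)
Bit 9: prefix='11' -> emit 'g', reset
Bit 10: prefix='0' (no match yet)
Bit 11: prefix='00' -> emit 'm', reset

Answer: momggm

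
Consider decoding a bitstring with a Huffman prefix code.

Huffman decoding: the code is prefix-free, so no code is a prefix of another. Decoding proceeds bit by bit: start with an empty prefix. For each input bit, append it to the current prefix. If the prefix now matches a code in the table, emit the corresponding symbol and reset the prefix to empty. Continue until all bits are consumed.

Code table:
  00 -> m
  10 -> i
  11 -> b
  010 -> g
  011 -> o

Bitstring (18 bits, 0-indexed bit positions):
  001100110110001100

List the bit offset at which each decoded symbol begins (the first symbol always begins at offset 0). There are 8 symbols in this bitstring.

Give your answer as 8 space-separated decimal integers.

Answer: 0 2 4 6 8 11 13 16

Derivation:
Bit 0: prefix='0' (no match yet)
Bit 1: prefix='00' -> emit 'm', reset
Bit 2: prefix='1' (no match yet)
Bit 3: prefix='11' -> emit 'b', reset
Bit 4: prefix='0' (no match yet)
Bit 5: prefix='00' -> emit 'm', reset
Bit 6: prefix='1' (no match yet)
Bit 7: prefix='11' -> emit 'b', reset
Bit 8: prefix='0' (no match yet)
Bit 9: prefix='01' (no match yet)
Bit 10: prefix='011' -> emit 'o', reset
Bit 11: prefix='0' (no match yet)
Bit 12: prefix='00' -> emit 'm', reset
Bit 13: prefix='0' (no match yet)
Bit 14: prefix='01' (no match yet)
Bit 15: prefix='011' -> emit 'o', reset
Bit 16: prefix='0' (no match yet)
Bit 17: prefix='00' -> emit 'm', reset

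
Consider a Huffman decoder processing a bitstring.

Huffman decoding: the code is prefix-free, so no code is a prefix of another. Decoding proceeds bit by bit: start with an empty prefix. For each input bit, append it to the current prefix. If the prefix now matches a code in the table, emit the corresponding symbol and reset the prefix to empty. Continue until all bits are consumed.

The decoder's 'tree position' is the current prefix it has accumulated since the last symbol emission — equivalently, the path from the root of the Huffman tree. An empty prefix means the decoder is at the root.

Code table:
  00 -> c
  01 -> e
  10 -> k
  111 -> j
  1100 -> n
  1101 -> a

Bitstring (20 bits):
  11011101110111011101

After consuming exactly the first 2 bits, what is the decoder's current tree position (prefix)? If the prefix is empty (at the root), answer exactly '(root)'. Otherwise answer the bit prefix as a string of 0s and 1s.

Answer: 11

Derivation:
Bit 0: prefix='1' (no match yet)
Bit 1: prefix='11' (no match yet)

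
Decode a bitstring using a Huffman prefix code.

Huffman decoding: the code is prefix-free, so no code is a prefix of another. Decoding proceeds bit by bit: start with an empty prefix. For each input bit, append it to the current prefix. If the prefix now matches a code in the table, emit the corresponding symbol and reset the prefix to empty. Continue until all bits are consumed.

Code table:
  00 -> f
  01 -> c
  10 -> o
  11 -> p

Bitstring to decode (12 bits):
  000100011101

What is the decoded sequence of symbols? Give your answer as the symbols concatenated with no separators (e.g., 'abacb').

Answer: fcfcpc

Derivation:
Bit 0: prefix='0' (no match yet)
Bit 1: prefix='00' -> emit 'f', reset
Bit 2: prefix='0' (no match yet)
Bit 3: prefix='01' -> emit 'c', reset
Bit 4: prefix='0' (no match yet)
Bit 5: prefix='00' -> emit 'f', reset
Bit 6: prefix='0' (no match yet)
Bit 7: prefix='01' -> emit 'c', reset
Bit 8: prefix='1' (no match yet)
Bit 9: prefix='11' -> emit 'p', reset
Bit 10: prefix='0' (no match yet)
Bit 11: prefix='01' -> emit 'c', reset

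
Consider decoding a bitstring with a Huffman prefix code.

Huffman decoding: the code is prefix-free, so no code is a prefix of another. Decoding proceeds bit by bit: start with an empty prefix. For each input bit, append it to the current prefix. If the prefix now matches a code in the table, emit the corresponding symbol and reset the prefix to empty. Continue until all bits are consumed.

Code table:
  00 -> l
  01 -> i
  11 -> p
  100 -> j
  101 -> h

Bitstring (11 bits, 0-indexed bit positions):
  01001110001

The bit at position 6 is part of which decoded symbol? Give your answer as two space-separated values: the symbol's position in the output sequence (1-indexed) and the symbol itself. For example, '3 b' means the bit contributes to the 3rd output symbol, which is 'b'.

Answer: 4 j

Derivation:
Bit 0: prefix='0' (no match yet)
Bit 1: prefix='01' -> emit 'i', reset
Bit 2: prefix='0' (no match yet)
Bit 3: prefix='00' -> emit 'l', reset
Bit 4: prefix='1' (no match yet)
Bit 5: prefix='11' -> emit 'p', reset
Bit 6: prefix='1' (no match yet)
Bit 7: prefix='10' (no match yet)
Bit 8: prefix='100' -> emit 'j', reset
Bit 9: prefix='0' (no match yet)
Bit 10: prefix='01' -> emit 'i', reset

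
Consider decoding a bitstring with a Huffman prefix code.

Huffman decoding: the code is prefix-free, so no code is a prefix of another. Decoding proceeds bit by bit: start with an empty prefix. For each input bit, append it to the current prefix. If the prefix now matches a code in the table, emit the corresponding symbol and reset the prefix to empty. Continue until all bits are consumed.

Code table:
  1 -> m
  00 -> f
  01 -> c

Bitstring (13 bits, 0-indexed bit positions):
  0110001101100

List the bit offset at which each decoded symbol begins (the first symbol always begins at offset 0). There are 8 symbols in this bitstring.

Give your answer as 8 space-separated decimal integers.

Bit 0: prefix='0' (no match yet)
Bit 1: prefix='01' -> emit 'c', reset
Bit 2: prefix='1' -> emit 'm', reset
Bit 3: prefix='0' (no match yet)
Bit 4: prefix='00' -> emit 'f', reset
Bit 5: prefix='0' (no match yet)
Bit 6: prefix='01' -> emit 'c', reset
Bit 7: prefix='1' -> emit 'm', reset
Bit 8: prefix='0' (no match yet)
Bit 9: prefix='01' -> emit 'c', reset
Bit 10: prefix='1' -> emit 'm', reset
Bit 11: prefix='0' (no match yet)
Bit 12: prefix='00' -> emit 'f', reset

Answer: 0 2 3 5 7 8 10 11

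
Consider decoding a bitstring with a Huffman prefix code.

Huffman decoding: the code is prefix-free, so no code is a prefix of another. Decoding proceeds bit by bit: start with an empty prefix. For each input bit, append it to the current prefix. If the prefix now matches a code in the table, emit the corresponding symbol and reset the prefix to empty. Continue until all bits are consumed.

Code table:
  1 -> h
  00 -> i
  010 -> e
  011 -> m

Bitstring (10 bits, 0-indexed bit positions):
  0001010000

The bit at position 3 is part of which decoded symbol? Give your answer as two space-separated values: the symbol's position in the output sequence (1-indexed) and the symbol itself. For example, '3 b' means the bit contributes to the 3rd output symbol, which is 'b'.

Answer: 2 e

Derivation:
Bit 0: prefix='0' (no match yet)
Bit 1: prefix='00' -> emit 'i', reset
Bit 2: prefix='0' (no match yet)
Bit 3: prefix='01' (no match yet)
Bit 4: prefix='010' -> emit 'e', reset
Bit 5: prefix='1' -> emit 'h', reset
Bit 6: prefix='0' (no match yet)
Bit 7: prefix='00' -> emit 'i', reset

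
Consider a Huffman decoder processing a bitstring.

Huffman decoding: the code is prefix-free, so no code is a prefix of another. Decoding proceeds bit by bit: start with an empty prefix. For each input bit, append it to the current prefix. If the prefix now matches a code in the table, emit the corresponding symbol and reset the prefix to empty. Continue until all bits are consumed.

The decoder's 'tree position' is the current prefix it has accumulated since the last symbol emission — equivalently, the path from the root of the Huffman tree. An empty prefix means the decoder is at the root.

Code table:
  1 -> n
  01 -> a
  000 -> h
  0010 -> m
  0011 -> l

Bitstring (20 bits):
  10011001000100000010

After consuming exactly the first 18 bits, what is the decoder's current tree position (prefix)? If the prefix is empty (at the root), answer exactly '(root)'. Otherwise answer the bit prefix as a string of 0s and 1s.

Answer: 00

Derivation:
Bit 0: prefix='1' -> emit 'n', reset
Bit 1: prefix='0' (no match yet)
Bit 2: prefix='00' (no match yet)
Bit 3: prefix='001' (no match yet)
Bit 4: prefix='0011' -> emit 'l', reset
Bit 5: prefix='0' (no match yet)
Bit 6: prefix='00' (no match yet)
Bit 7: prefix='001' (no match yet)
Bit 8: prefix='0010' -> emit 'm', reset
Bit 9: prefix='0' (no match yet)
Bit 10: prefix='00' (no match yet)
Bit 11: prefix='001' (no match yet)
Bit 12: prefix='0010' -> emit 'm', reset
Bit 13: prefix='0' (no match yet)
Bit 14: prefix='00' (no match yet)
Bit 15: prefix='000' -> emit 'h', reset
Bit 16: prefix='0' (no match yet)
Bit 17: prefix='00' (no match yet)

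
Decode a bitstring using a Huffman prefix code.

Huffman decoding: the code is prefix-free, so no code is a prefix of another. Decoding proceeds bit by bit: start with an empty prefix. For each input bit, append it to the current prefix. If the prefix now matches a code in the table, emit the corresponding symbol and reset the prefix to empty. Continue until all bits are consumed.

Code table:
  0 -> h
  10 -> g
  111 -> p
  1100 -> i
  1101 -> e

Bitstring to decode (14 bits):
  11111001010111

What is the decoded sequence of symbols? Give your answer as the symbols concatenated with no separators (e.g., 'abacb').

Bit 0: prefix='1' (no match yet)
Bit 1: prefix='11' (no match yet)
Bit 2: prefix='111' -> emit 'p', reset
Bit 3: prefix='1' (no match yet)
Bit 4: prefix='11' (no match yet)
Bit 5: prefix='110' (no match yet)
Bit 6: prefix='1100' -> emit 'i', reset
Bit 7: prefix='1' (no match yet)
Bit 8: prefix='10' -> emit 'g', reset
Bit 9: prefix='1' (no match yet)
Bit 10: prefix='10' -> emit 'g', reset
Bit 11: prefix='1' (no match yet)
Bit 12: prefix='11' (no match yet)
Bit 13: prefix='111' -> emit 'p', reset

Answer: piggp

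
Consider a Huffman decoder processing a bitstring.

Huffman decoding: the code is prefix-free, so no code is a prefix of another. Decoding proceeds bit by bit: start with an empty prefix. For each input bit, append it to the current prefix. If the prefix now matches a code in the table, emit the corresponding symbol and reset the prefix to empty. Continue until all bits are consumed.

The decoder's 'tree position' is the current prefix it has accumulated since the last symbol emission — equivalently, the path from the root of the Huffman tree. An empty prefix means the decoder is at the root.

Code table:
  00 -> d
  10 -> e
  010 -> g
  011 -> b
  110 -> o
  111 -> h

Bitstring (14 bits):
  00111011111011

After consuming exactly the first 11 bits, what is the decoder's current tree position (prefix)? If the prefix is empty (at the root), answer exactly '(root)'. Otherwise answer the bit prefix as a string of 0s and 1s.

Bit 0: prefix='0' (no match yet)
Bit 1: prefix='00' -> emit 'd', reset
Bit 2: prefix='1' (no match yet)
Bit 3: prefix='11' (no match yet)
Bit 4: prefix='111' -> emit 'h', reset
Bit 5: prefix='0' (no match yet)
Bit 6: prefix='01' (no match yet)
Bit 7: prefix='011' -> emit 'b', reset
Bit 8: prefix='1' (no match yet)
Bit 9: prefix='11' (no match yet)
Bit 10: prefix='111' -> emit 'h', reset

Answer: (root)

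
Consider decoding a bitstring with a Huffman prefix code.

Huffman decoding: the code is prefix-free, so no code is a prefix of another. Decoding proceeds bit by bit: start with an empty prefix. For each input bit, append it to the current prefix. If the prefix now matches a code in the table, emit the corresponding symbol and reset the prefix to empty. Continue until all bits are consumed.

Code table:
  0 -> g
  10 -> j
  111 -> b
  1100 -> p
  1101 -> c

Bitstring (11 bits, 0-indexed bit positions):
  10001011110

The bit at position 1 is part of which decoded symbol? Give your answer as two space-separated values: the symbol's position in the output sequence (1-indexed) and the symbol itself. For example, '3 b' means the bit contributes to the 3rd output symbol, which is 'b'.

Answer: 1 j

Derivation:
Bit 0: prefix='1' (no match yet)
Bit 1: prefix='10' -> emit 'j', reset
Bit 2: prefix='0' -> emit 'g', reset
Bit 3: prefix='0' -> emit 'g', reset
Bit 4: prefix='1' (no match yet)
Bit 5: prefix='10' -> emit 'j', reset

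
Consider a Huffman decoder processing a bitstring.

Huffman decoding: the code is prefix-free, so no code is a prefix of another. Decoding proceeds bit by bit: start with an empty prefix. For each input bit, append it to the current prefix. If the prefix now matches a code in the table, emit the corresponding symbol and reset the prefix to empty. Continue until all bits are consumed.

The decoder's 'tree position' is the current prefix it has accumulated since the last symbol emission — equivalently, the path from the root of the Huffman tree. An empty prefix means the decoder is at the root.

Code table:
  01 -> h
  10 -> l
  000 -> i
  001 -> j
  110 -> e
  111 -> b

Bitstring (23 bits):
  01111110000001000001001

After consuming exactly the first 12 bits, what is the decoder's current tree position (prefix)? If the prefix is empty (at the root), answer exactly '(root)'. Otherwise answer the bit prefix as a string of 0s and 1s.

Answer: 0

Derivation:
Bit 0: prefix='0' (no match yet)
Bit 1: prefix='01' -> emit 'h', reset
Bit 2: prefix='1' (no match yet)
Bit 3: prefix='11' (no match yet)
Bit 4: prefix='111' -> emit 'b', reset
Bit 5: prefix='1' (no match yet)
Bit 6: prefix='11' (no match yet)
Bit 7: prefix='110' -> emit 'e', reset
Bit 8: prefix='0' (no match yet)
Bit 9: prefix='00' (no match yet)
Bit 10: prefix='000' -> emit 'i', reset
Bit 11: prefix='0' (no match yet)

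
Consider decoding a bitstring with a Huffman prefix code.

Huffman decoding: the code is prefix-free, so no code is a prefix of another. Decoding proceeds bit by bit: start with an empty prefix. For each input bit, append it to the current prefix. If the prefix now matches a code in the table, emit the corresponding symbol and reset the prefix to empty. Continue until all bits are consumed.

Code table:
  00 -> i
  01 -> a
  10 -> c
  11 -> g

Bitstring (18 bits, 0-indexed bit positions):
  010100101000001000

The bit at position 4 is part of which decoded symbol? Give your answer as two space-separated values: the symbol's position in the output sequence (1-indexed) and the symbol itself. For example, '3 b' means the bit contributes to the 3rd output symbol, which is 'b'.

Answer: 3 i

Derivation:
Bit 0: prefix='0' (no match yet)
Bit 1: prefix='01' -> emit 'a', reset
Bit 2: prefix='0' (no match yet)
Bit 3: prefix='01' -> emit 'a', reset
Bit 4: prefix='0' (no match yet)
Bit 5: prefix='00' -> emit 'i', reset
Bit 6: prefix='1' (no match yet)
Bit 7: prefix='10' -> emit 'c', reset
Bit 8: prefix='1' (no match yet)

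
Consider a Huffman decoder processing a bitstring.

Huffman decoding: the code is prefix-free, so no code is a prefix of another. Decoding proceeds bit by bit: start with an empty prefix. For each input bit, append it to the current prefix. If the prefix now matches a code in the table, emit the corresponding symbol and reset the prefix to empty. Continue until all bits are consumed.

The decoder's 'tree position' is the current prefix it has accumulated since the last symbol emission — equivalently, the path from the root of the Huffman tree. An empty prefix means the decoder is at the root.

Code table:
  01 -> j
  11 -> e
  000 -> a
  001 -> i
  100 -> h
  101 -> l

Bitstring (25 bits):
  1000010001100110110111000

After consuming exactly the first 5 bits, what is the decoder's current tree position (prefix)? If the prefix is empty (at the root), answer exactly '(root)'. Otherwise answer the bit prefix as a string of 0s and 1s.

Answer: 00

Derivation:
Bit 0: prefix='1' (no match yet)
Bit 1: prefix='10' (no match yet)
Bit 2: prefix='100' -> emit 'h', reset
Bit 3: prefix='0' (no match yet)
Bit 4: prefix='00' (no match yet)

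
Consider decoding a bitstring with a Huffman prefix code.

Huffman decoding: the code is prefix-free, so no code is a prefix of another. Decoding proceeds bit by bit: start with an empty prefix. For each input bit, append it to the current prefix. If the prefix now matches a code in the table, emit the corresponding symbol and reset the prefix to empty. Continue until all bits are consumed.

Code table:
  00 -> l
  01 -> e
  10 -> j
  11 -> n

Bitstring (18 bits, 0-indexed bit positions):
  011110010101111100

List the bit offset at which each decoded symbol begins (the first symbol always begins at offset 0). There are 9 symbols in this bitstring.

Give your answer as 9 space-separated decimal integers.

Answer: 0 2 4 6 8 10 12 14 16

Derivation:
Bit 0: prefix='0' (no match yet)
Bit 1: prefix='01' -> emit 'e', reset
Bit 2: prefix='1' (no match yet)
Bit 3: prefix='11' -> emit 'n', reset
Bit 4: prefix='1' (no match yet)
Bit 5: prefix='10' -> emit 'j', reset
Bit 6: prefix='0' (no match yet)
Bit 7: prefix='01' -> emit 'e', reset
Bit 8: prefix='0' (no match yet)
Bit 9: prefix='01' -> emit 'e', reset
Bit 10: prefix='0' (no match yet)
Bit 11: prefix='01' -> emit 'e', reset
Bit 12: prefix='1' (no match yet)
Bit 13: prefix='11' -> emit 'n', reset
Bit 14: prefix='1' (no match yet)
Bit 15: prefix='11' -> emit 'n', reset
Bit 16: prefix='0' (no match yet)
Bit 17: prefix='00' -> emit 'l', reset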